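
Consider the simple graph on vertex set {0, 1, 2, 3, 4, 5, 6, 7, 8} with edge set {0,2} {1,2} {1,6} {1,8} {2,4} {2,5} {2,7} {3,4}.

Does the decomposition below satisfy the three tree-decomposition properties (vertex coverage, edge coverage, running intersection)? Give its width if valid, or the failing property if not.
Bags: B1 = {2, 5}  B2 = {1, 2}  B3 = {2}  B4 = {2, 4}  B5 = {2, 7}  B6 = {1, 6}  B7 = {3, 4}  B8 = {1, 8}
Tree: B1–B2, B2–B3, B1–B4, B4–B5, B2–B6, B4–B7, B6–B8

A tree decomposition must satisfy three properties: every vertex lies in some bag; for every edge, both endpoints lie together in some bag; and for every vertex, the bags containing it form a connected subtree. Here vertex 0 appears in no bag, so the decomposition is invalid.

No — vertex 0 appears in no bag.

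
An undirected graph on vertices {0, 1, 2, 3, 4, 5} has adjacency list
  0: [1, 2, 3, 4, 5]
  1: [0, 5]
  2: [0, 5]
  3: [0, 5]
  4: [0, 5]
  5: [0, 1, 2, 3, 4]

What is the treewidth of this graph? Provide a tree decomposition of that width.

The largest bag has 3 vertices, giving width 2; this decomposition certifies tw(G) ≤ 2. For the lower bound, the 3 vertices {0, 1, 5} are pairwise adjacent, and any tree decomposition puts a clique entirely inside one bag — forcing width ≥ 2. The upper and lower bounds meet at 2, so that is the treewidth.

Treewidth 2.
Bags: B1 = {0, 4, 5}  B2 = {0, 1, 5}  B3 = {0, 2, 5}  B4 = {0, 3, 5}
Tree: B1–B2, B2–B3, B2–B4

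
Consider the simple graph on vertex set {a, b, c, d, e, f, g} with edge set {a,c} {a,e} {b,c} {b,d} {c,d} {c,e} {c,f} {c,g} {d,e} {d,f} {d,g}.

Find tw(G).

A width-2 tree decomposition is:
Bags: B1 = {c, d, e}  B2 = {a, c, e}  B3 = {c, d, g}  B4 = {c, d, f}  B5 = {b, c, d}
Tree: B1–B2, B1–B3, B1–B4, B4–B5
Each bag holds 3 vertices, so the decomposition has width 2, which upper-bounds the treewidth. On the other hand G contains the 3-clique {c, d, g}. A clique must lie in a single bag of any decomposition, so no decomposition can have width below 2. Hence tw(G) = 2 exactly.

2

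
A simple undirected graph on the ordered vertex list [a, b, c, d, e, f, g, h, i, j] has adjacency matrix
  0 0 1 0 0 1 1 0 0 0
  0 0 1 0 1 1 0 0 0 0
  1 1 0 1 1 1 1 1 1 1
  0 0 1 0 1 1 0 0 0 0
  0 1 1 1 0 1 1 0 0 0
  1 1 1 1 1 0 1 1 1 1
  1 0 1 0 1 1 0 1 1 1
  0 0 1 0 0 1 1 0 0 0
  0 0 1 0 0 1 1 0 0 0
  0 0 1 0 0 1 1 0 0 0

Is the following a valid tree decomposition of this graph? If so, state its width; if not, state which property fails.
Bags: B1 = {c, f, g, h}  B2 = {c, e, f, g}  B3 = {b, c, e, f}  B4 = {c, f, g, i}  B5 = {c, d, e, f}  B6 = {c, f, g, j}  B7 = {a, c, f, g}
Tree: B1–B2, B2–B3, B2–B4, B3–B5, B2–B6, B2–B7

Checking the three conditions: (i) the bags cover all of {a, b, c, d, e, f, g, h, i, j}; (ii) for each edge, some bag contains both endpoints; (iii) the bags containing any fixed vertex form a subtree. All hold, so the decomposition is valid with width 4 − 1 = 3.

Yes; width 3.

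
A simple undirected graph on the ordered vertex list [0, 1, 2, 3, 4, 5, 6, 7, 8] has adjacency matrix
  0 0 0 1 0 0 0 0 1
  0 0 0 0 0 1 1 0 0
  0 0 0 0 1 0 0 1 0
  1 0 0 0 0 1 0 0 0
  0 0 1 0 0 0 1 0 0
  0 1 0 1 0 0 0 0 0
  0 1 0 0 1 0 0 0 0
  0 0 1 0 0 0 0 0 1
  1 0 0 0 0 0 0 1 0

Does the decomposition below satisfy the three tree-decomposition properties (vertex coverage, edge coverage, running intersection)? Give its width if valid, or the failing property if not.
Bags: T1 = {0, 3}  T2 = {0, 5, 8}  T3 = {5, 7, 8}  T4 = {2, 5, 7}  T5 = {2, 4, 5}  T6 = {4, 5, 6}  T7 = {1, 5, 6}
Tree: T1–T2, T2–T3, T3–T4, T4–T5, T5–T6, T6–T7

A tree decomposition must satisfy three properties: every vertex lies in some bag; for every edge, both endpoints lie together in some bag; and for every vertex, the bags containing it form a connected subtree. Here edge (5,3) lies in no bag, so the decomposition is invalid.

No — edge (5,3) lies in no bag.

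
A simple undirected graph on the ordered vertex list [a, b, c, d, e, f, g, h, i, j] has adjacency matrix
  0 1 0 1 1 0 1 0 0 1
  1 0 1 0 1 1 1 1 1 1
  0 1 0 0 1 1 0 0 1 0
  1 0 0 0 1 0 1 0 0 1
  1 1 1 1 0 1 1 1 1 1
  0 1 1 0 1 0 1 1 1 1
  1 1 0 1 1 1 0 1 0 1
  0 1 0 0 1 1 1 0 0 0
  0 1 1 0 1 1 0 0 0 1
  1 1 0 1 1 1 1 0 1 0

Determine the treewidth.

A width-4 tree decomposition is:
Bags: B1 = {a, b, e, g, j}  B2 = {b, e, f, g, j}  B3 = {b, e, f, i, j}  B4 = {b, e, f, g, h}  B5 = {a, d, e, g, j}  B6 = {b, c, e, f, i}
Tree: B1–B2, B2–B3, B2–B4, B1–B5, B3–B6
Each bag holds 5 vertices, so the decomposition has width 4, which upper-bounds the treewidth. For the lower bound, the 5 vertices {a, d, e, g, j} are pairwise adjacent, and any tree decomposition puts a clique entirely inside one bag — forcing width ≥ 4. Hence tw(G) = 4 exactly.

4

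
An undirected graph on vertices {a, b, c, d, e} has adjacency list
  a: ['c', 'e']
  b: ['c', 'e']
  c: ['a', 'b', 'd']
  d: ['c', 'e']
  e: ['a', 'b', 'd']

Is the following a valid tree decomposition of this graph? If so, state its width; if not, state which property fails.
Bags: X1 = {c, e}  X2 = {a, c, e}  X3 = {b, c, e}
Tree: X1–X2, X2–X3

No — vertex d appears in no bag.

A tree decomposition must satisfy three properties: every vertex lies in some bag; for every edge, both endpoints lie together in some bag; and for every vertex, the bags containing it form a connected subtree. Here vertex d appears in no bag, so the decomposition is invalid.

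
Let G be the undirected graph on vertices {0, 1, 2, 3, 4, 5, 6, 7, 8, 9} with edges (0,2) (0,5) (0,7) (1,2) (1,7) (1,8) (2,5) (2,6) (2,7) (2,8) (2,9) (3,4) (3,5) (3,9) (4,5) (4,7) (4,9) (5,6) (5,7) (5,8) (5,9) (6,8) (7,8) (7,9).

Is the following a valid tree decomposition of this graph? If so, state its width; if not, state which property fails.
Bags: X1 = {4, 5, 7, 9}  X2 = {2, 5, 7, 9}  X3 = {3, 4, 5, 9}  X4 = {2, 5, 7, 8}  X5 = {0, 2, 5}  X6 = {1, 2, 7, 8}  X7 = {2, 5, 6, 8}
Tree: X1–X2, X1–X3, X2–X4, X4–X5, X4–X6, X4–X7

A tree decomposition must satisfy three properties: every vertex lies in some bag; for every edge, both endpoints lie together in some bag; and for every vertex, the bags containing it form a connected subtree. Here edge (7,0) lies in no bag, so the decomposition is invalid.

No — edge (7,0) lies in no bag.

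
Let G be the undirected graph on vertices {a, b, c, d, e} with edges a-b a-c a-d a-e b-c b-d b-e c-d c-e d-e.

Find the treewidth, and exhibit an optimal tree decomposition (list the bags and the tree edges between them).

A single bag containing all 5 vertices is trivially a valid decomposition of width 4. Conversely, {a, b, c, d, e} is a clique of size 5, and the vertices of any clique must share a bag in every tree decomposition; so some bag has ≥ 5 vertices and tw(G) ≥ 4. The upper and lower bounds meet at 4, so that is the treewidth.

Treewidth 4.
Bags: B1 = {a, b, c, d, e}
Tree: (single bag)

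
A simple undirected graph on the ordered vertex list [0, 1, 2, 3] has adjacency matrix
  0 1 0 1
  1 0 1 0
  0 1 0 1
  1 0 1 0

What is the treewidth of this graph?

2

A width-2 tree decomposition is:
Bags: B1 = {0, 1, 3}  B2 = {1, 2, 3}
Tree: B1–B2
The largest bag has 3 vertices, giving width 2; this decomposition certifies tw(G) ≤ 2. Since 3–0–1–2–3 is a cycle in G, G is not acyclic. Forests are exactly the graphs of treewidth ≤ 1, so tw(G) ≥ 2. Therefore the treewidth is 2.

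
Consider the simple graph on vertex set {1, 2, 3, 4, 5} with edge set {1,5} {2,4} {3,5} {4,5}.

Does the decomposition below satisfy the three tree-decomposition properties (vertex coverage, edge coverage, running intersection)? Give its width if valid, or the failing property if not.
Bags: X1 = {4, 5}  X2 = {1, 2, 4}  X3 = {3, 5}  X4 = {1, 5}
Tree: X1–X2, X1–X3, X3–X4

No — bags containing vertex 1 are not connected in the tree.

A tree decomposition must satisfy three properties: every vertex lies in some bag; for every edge, both endpoints lie together in some bag; and for every vertex, the bags containing it form a connected subtree. Here bags containing vertex 1 are not connected in the tree, so the decomposition is invalid.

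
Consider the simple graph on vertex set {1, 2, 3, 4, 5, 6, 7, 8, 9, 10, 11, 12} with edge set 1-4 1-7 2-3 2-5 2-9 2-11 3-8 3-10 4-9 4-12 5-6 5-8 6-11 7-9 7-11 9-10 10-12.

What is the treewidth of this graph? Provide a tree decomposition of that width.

Treewidth 3.
One optimal decomposition is:
Bags: B1 = {3, 5, 6, 8}  B2 = {2, 3, 5, 6}  B3 = {2, 3, 6, 11}  B4 = {2, 3, 10, 11}  B5 = {2, 9, 10, 11}  B6 = {7, 9, 10, 11}  B7 = {7, 9, 10, 12}  B8 = {4, 7, 9, 12}  B9 = {1, 4, 7, 12}
Tree: B1–B2, B2–B3, B3–B4, B4–B5, B5–B6, B6–B7, B7–B8, B8–B9

The largest bag has 4 vertices, giving width 3; this decomposition certifies tw(G) ≤ 3. For the lower bound: the 4 vertex sets {5,6,8}, {3}, {2}, {7,9,10,11} are disjoint, each induces a connected subgraph, and every pair is joined by at least one edge of G. Contracting each set to a single vertex therefore yields K_{4} as a minor, and since treewidth is minor-monotone, tw(G) ≥ tw(K_{4}) = 3. Hence tw(G) = 3 exactly.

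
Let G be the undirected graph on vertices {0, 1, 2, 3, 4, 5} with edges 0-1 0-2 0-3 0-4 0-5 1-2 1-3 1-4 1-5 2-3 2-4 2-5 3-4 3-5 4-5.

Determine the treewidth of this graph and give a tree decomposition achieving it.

Treewidth 5.
One such decomposition:
Bags: B1 = {0, 1, 2, 3, 4, 5}
Tree: (single bag)

With just one bag of size 6, the width is 6 − 1 = 5, so tw(G) ≤ 5. For the lower bound, the 6 vertices {0, 1, 2, 3, 4, 5} are pairwise adjacent, and any tree decomposition puts a clique entirely inside one bag — forcing width ≥ 5. Combining the bounds, tw(G) = 5.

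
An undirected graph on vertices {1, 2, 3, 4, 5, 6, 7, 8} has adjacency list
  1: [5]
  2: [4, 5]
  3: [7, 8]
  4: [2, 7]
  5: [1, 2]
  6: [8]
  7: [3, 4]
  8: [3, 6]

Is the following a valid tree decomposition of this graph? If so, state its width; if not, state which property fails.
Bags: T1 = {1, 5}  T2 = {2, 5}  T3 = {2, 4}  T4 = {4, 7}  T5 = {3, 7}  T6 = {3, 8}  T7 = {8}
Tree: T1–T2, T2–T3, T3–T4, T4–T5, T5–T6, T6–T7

A tree decomposition must satisfy three properties: every vertex lies in some bag; for every edge, both endpoints lie together in some bag; and for every vertex, the bags containing it form a connected subtree. Here vertex 6 appears in no bag, so the decomposition is invalid.

No — vertex 6 appears in no bag.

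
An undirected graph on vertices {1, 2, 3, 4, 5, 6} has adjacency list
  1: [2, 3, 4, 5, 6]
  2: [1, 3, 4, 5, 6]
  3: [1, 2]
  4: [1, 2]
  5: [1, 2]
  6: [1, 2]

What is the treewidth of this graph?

A width-2 tree decomposition is:
Bags: B1 = {1, 2, 5}  B2 = {1, 2, 3}  B3 = {1, 2, 6}  B4 = {1, 2, 4}
Tree: B1–B2, B1–B3, B3–B4
The largest bag has 3 vertices, giving width 2; this decomposition certifies tw(G) ≤ 2. Conversely, {1, 2, 3} is a clique of size 3, and the vertices of any clique must share a bag in every tree decomposition; so some bag has ≥ 3 vertices and tw(G) ≥ 2. Therefore the treewidth is 2.

2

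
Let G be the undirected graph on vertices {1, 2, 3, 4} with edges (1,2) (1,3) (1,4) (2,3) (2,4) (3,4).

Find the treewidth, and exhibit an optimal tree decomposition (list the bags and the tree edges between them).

With just one bag of size 4, the width is 4 − 1 = 3, so tw(G) ≤ 3. Conversely, {1, 2, 3, 4} is a clique of size 4, and the vertices of any clique must share a bag in every tree decomposition; so some bag has ≥ 4 vertices and tw(G) ≥ 3. The upper and lower bounds meet at 3, so that is the treewidth.

Treewidth 3.
One such decomposition:
Bags: B1 = {1, 2, 3, 4}
Tree: (single bag)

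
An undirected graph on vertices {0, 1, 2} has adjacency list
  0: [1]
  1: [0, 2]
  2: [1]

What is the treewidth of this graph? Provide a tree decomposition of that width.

Treewidth 1.
Bags: B1 = {0, 1}  B2 = {1, 2}
Tree: B1–B2

Every bag has size at most 2, so the width is 2 − 1 = 1 and tw(G) ≤ 1. Since G has at least one edge (e.g. 0–1), it is not an edgeless graph, so tw(G) ≥ 1. Hence tw(G) = 1 exactly.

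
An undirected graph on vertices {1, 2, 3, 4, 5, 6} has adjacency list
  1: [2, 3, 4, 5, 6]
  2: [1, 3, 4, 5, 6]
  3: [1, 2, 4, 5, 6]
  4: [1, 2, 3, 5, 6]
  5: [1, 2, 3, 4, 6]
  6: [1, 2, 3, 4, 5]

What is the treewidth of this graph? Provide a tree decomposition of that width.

With just one bag of size 6, the width is 6 − 1 = 5, so tw(G) ≤ 5. Conversely, {1, 2, 3, 4, 5, 6} is a clique of size 6, and the vertices of any clique must share a bag in every tree decomposition; so some bag has ≥ 6 vertices and tw(G) ≥ 5. Combining the bounds, tw(G) = 5.

Treewidth 5.
One such decomposition:
Bags: B1 = {1, 2, 3, 4, 5, 6}
Tree: (single bag)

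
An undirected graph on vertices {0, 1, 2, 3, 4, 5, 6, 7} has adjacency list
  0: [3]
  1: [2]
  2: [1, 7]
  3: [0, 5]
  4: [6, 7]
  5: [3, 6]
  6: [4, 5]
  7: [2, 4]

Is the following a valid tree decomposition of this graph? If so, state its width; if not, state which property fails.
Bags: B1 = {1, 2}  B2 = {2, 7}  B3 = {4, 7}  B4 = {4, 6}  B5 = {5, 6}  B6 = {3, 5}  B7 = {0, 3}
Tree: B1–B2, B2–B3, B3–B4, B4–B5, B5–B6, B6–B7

Checking the three conditions: (i) the bags cover all of {0, 1, 2, 3, 4, 5, 6, 7}; (ii) for each edge, some bag contains both endpoints; (iii) the bags containing any fixed vertex form a subtree. All hold, so the decomposition is valid with width 2 − 1 = 1.

Yes; width 1.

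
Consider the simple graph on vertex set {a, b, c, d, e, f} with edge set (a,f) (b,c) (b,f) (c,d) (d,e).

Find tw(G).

A width-1 tree decomposition is:
Bags: B1 = {d, e}  B2 = {c, d}  B3 = {b, c}  B4 = {b, f}  B5 = {a, f}
Tree: B1–B2, B2–B3, B3–B4, B4–B5
Every bag has size at most 2, so the width is 2 − 1 = 1 and tw(G) ≤ 1. Any graph with an edge has treewidth ≥ 1, and G has the edge e–d. The upper and lower bounds meet at 1, so that is the treewidth.

1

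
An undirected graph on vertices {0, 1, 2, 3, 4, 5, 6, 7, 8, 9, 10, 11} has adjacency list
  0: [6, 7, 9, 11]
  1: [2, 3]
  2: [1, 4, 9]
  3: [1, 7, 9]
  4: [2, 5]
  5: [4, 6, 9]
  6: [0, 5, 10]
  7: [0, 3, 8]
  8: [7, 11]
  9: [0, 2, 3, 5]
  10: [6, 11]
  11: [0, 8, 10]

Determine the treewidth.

3

A width-3 tree decomposition is:
Bags: B1 = {1, 2, 4, 5}  B2 = {1, 2, 5, 9}  B3 = {1, 3, 5, 9}  B4 = {3, 5, 6, 9}  B5 = {0, 3, 6, 9}  B6 = {0, 3, 6, 7}  B7 = {0, 6, 7, 10}  B8 = {0, 7, 10, 11}  B9 = {7, 8, 10, 11}
Tree: B1–B2, B2–B3, B3–B4, B4–B5, B5–B6, B6–B7, B7–B8, B8–B9
The largest bag has 4 vertices, giving width 3; this decomposition certifies tw(G) ≤ 3. For the lower bound: the 4 vertex sets {1,2,4}, {5}, {9}, {0,3,6,7} are disjoint, each induces a connected subgraph, and every pair is joined by at least one edge of G. Contracting each set to a single vertex therefore yields K_{4} as a minor, and since treewidth is minor-monotone, tw(G) ≥ tw(K_{4}) = 3. Combining the bounds, tw(G) = 3.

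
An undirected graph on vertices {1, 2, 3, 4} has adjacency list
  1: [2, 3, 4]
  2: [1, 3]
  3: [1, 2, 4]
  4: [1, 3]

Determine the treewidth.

A width-2 tree decomposition is:
Bags: B1 = {1, 3, 4}  B2 = {1, 2, 3}
Tree: B1–B2
The largest bag has 3 vertices, giving width 2; this decomposition certifies tw(G) ≤ 2. For the lower bound, the 3 vertices {1, 2, 3} are pairwise adjacent, and any tree decomposition puts a clique entirely inside one bag — forcing width ≥ 2. Hence tw(G) = 2 exactly.

2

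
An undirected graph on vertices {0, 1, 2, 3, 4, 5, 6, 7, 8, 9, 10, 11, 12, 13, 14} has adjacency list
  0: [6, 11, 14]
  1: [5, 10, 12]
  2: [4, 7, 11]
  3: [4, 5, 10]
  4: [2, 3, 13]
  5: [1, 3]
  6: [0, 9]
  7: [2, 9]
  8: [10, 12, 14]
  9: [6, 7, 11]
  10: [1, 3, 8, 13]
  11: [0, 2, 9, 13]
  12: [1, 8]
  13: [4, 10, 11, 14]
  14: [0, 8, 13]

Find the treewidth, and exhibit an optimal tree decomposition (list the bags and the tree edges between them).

Treewidth 3.
Bags: B1 = {1, 3, 5, 12}  B2 = {1, 3, 10, 12}  B3 = {3, 8, 10, 12}  B4 = {3, 4, 8, 10}  B5 = {4, 8, 10, 13}  B6 = {4, 8, 13, 14}  B7 = {2, 4, 13, 14}  B8 = {2, 11, 13, 14}  B9 = {0, 2, 11, 14}  B10 = {0, 2, 7, 11}  B11 = {0, 7, 9, 11}  B12 = {0, 6, 7, 9}
Tree: B1–B2, B2–B3, B3–B4, B4–B5, B5–B6, B6–B7, B7–B8, B8–B9, B9–B10, B10–B11, B11–B12

The largest bag has 4 vertices, giving width 3; this decomposition certifies tw(G) ≤ 3. For the lower bound: the 4 vertex sets {1,5,12}, {3}, {10}, {4,8,13,14} are disjoint, each induces a connected subgraph, and every pair is joined by at least one edge of G. Contracting each set to a single vertex therefore yields K_{4} as a minor, and since treewidth is minor-monotone, tw(G) ≥ tw(K_{4}) = 3. Hence tw(G) = 3 exactly.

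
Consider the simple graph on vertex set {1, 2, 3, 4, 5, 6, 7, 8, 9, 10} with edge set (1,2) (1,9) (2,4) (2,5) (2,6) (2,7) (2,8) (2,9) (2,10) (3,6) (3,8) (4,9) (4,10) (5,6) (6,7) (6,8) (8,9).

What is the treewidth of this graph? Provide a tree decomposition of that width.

Treewidth 2.
One such decomposition:
Bags: B1 = {2, 8, 9}  B2 = {2, 4, 9}  B3 = {2, 6, 8}  B4 = {2, 4, 10}  B5 = {1, 2, 9}  B6 = {2, 6, 7}  B7 = {2, 5, 6}  B8 = {3, 6, 8}
Tree: B1–B2, B1–B3, B2–B4, B2–B5, B3–B6, B3–B7, B3–B8

Each bag holds 3 vertices, so the decomposition has width 2, which upper-bounds the treewidth. For the lower bound, the 3 vertices {1, 2, 9} are pairwise adjacent, and any tree decomposition puts a clique entirely inside one bag — forcing width ≥ 2. Hence tw(G) = 2 exactly.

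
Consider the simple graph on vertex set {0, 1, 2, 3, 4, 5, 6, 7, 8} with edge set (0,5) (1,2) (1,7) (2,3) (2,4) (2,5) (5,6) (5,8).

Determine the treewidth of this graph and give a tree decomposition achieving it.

Treewidth 1.
Bags: B1 = {5, 6}  B2 = {2, 5}  B3 = {0, 5}  B4 = {1, 2}  B5 = {2, 4}  B6 = {2, 3}  B7 = {1, 7}  B8 = {5, 8}
Tree: B1–B2, B1–B3, B2–B4, B4–B5, B5–B6, B4–B7, B2–B8

The largest bag has 2 vertices, giving width 1; this decomposition certifies tw(G) ≤ 1. G has an edge, so its treewidth is at least 1. Therefore the treewidth is 1.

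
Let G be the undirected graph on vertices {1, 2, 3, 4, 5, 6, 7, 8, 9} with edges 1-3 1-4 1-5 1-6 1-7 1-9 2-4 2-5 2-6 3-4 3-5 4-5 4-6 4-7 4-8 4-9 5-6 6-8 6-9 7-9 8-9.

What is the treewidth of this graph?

A width-3 tree decomposition is:
Bags: B1 = {1, 4, 6, 9}  B2 = {4, 6, 8, 9}  B3 = {1, 4, 5, 6}  B4 = {2, 4, 5, 6}  B5 = {1, 3, 4, 5}  B6 = {1, 4, 7, 9}
Tree: B1–B2, B1–B3, B3–B4, B3–B5, B1–B6
Each bag holds 4 vertices, so the decomposition has width 3, which upper-bounds the treewidth. Conversely, {4, 6, 8, 9} is a clique of size 4, and the vertices of any clique must share a bag in every tree decomposition; so some bag has ≥ 4 vertices and tw(G) ≥ 3. Combining the bounds, tw(G) = 3.

3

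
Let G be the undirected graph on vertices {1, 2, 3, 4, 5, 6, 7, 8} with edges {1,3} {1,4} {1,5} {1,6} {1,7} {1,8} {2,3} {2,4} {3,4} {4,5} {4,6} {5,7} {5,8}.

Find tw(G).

A width-2 tree decomposition is:
Bags: B1 = {1, 3, 4}  B2 = {1, 4, 5}  B3 = {1, 4, 6}  B4 = {1, 5, 8}  B5 = {2, 3, 4}  B6 = {1, 5, 7}
Tree: B1–B2, B1–B3, B2–B4, B1–B5, B4–B6
Each bag holds 3 vertices, so the decomposition has width 2, which upper-bounds the treewidth. Conversely, {1, 5, 8} is a clique of size 3, and the vertices of any clique must share a bag in every tree decomposition; so some bag has ≥ 3 vertices and tw(G) ≥ 2. Hence tw(G) = 2 exactly.

2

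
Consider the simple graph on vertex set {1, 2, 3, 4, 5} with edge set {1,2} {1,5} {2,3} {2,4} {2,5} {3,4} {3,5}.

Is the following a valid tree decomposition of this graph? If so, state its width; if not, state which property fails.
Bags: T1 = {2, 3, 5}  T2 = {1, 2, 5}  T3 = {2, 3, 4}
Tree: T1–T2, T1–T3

Checking the three conditions: (i) the bags cover all of {1, 2, 3, 4, 5}; (ii) for each edge, some bag contains both endpoints; (iii) the bags containing any fixed vertex form a subtree. All hold, so the decomposition is valid with width 3 − 1 = 2.

Yes; width 2.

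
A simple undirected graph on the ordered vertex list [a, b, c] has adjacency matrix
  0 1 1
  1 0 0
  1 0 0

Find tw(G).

1

A width-1 tree decomposition is:
Bags: B1 = {a, b}  B2 = {a, c}
Tree: B1–B2
The largest bag has 2 vertices, giving width 1; this decomposition certifies tw(G) ≤ 1. Any graph with an edge has treewidth ≥ 1, and G has the edge a–b. The upper and lower bounds meet at 1, so that is the treewidth.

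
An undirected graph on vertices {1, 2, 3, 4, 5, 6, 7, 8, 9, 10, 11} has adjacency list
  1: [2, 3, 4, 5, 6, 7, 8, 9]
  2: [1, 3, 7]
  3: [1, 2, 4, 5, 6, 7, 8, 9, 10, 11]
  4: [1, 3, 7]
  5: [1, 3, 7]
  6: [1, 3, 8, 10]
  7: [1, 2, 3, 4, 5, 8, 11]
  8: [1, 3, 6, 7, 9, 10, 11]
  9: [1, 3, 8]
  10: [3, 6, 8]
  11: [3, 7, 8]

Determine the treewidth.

A width-3 tree decomposition is:
Bags: B1 = {1, 3, 6, 8}  B2 = {3, 6, 8, 10}  B3 = {1, 3, 7, 8}  B4 = {1, 2, 3, 7}  B5 = {1, 3, 5, 7}  B6 = {1, 3, 8, 9}  B7 = {3, 7, 8, 11}  B8 = {1, 3, 4, 7}
Tree: B1–B2, B1–B3, B3–B4, B3–B5, B1–B6, B3–B7, B4–B8
Every bag has size at most 4, so the width is 4 − 1 = 3 and tw(G) ≤ 3. On the other hand G contains the 4-clique {1, 3, 8, 9}. A clique must lie in a single bag of any decomposition, so no decomposition can have width below 3. Combining the bounds, tw(G) = 3.

3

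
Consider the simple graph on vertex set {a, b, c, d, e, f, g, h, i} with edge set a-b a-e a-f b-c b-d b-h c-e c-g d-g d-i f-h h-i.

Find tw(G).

A width-3 tree decomposition is:
Bags: B1 = {a, c, e, f}  B2 = {a, b, c, f}  B3 = {b, c, f, h}  B4 = {b, c, g, h}  B5 = {b, d, g, h}  B6 = {d, g, h, i}
Tree: B1–B2, B2–B3, B3–B4, B4–B5, B5–B6
Each bag holds 4 vertices, so the decomposition has width 3, which upper-bounds the treewidth. For the lower bound: the 4 vertex sets {a,e,f}, {c}, {b}, {d,g,h,i} are disjoint, each induces a connected subgraph, and every pair is joined by at least one edge of G. Contracting each set to a single vertex therefore yields K_{4} as a minor, and since treewidth is minor-monotone, tw(G) ≥ tw(K_{4}) = 3. Therefore the treewidth is 3.

3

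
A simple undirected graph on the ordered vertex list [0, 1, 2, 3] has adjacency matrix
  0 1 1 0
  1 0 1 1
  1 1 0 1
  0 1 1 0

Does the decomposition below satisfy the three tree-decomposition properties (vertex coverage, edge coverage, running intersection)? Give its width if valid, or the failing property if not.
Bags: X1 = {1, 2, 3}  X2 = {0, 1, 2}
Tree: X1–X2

Yes; width 2.

Checking the three conditions: (i) the bags cover all of {0, 1, 2, 3}; (ii) for each edge, some bag contains both endpoints; (iii) the bags containing any fixed vertex form a subtree. All hold, so the decomposition is valid with width 3 − 1 = 2.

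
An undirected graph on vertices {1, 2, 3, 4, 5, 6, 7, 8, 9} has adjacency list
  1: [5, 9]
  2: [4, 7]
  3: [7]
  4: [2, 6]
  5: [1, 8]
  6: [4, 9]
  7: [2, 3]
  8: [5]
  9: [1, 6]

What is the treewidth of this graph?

1

A width-1 tree decomposition is:
Bags: B1 = {3, 7}  B2 = {2, 7}  B3 = {2, 4}  B4 = {4, 6}  B5 = {6, 9}  B6 = {1, 9}  B7 = {1, 5}  B8 = {5, 8}
Tree: B1–B2, B2–B3, B3–B4, B4–B5, B5–B6, B6–B7, B7–B8
Every bag has size at most 2, so the width is 2 − 1 = 1 and tw(G) ≤ 1. Since G has at least one edge (e.g. 3–7), it is not an edgeless graph, so tw(G) ≥ 1. Therefore the treewidth is 1.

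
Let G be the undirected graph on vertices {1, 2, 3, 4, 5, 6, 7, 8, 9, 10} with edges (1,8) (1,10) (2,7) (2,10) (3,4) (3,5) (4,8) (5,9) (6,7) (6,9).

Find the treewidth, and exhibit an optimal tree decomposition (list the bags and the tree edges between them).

The largest bag has 3 vertices, giving width 2; this decomposition certifies tw(G) ≤ 2. Since 1–10–2–7–6–9–5–3–4–8–1 is a cycle in G, G is not acyclic. Forests are exactly the graphs of treewidth ≤ 1, so tw(G) ≥ 2. Therefore the treewidth is 2.

Treewidth 2.
Bags: B1 = {1, 2, 10}  B2 = {1, 2, 7}  B3 = {1, 6, 7}  B4 = {1, 6, 9}  B5 = {1, 5, 9}  B6 = {1, 3, 5}  B7 = {1, 3, 4}  B8 = {1, 4, 8}
Tree: B1–B2, B2–B3, B3–B4, B4–B5, B5–B6, B6–B7, B7–B8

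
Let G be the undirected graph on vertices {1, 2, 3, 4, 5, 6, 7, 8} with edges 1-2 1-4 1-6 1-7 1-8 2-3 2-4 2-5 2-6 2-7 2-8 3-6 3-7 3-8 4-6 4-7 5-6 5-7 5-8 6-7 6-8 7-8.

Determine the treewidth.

4

A width-4 tree decomposition is:
Bags: B1 = {1, 2, 4, 6, 7}  B2 = {1, 2, 6, 7, 8}  B3 = {2, 3, 6, 7, 8}  B4 = {2, 5, 6, 7, 8}
Tree: B1–B2, B2–B3, B2–B4
Every bag has size at most 5, so the width is 5 − 1 = 4 and tw(G) ≤ 4. For the lower bound, the 5 vertices {1, 2, 6, 7, 8} are pairwise adjacent, and any tree decomposition puts a clique entirely inside one bag — forcing width ≥ 4. Hence tw(G) = 4 exactly.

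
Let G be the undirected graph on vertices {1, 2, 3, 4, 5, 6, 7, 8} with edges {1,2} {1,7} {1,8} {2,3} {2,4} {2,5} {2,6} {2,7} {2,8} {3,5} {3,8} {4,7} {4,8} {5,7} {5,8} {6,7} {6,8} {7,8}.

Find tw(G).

3

A width-3 tree decomposition is:
Bags: B1 = {2, 5, 7, 8}  B2 = {2, 6, 7, 8}  B3 = {2, 3, 5, 8}  B4 = {2, 4, 7, 8}  B5 = {1, 2, 7, 8}
Tree: B1–B2, B1–B3, B2–B4, B4–B5
Each bag holds 4 vertices, so the decomposition has width 3, which upper-bounds the treewidth. On the other hand G contains the 4-clique {2, 3, 5, 8}. A clique must lie in a single bag of any decomposition, so no decomposition can have width below 3. Combining the bounds, tw(G) = 3.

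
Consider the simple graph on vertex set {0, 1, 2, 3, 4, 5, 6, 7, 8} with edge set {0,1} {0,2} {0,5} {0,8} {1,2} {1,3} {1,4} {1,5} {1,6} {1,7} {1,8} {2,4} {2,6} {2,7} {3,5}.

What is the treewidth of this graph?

A width-2 tree decomposition is:
Bags: B1 = {0, 1, 2}  B2 = {1, 2, 6}  B3 = {1, 2, 7}  B4 = {0, 1, 8}  B5 = {0, 1, 5}  B6 = {1, 3, 5}  B7 = {1, 2, 4}
Tree: B1–B2, B1–B3, B1–B4, B4–B5, B5–B6, B3–B7
Every bag has size at most 3, so the width is 3 − 1 = 2 and tw(G) ≤ 2. On the other hand G contains the 3-clique {0, 1, 8}. A clique must lie in a single bag of any decomposition, so no decomposition can have width below 2. Combining the bounds, tw(G) = 2.

2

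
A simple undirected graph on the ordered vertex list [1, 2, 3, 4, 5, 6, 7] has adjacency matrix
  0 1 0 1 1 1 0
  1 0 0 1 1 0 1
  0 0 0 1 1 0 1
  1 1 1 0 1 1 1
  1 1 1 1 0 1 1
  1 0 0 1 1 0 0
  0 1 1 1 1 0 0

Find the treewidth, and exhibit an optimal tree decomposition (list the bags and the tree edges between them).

Treewidth 3.
One optimal decomposition is:
Bags: B1 = {1, 2, 4, 5}  B2 = {1, 4, 5, 6}  B3 = {2, 4, 5, 7}  B4 = {3, 4, 5, 7}
Tree: B1–B2, B1–B3, B3–B4

Each bag holds 4 vertices, so the decomposition has width 3, which upper-bounds the treewidth. For the lower bound, the 4 vertices {1, 2, 4, 5} are pairwise adjacent, and any tree decomposition puts a clique entirely inside one bag — forcing width ≥ 3. Combining the bounds, tw(G) = 3.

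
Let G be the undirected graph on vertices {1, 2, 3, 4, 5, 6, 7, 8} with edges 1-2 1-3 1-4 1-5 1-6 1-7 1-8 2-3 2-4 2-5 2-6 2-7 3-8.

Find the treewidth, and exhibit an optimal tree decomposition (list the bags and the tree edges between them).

Treewidth 2.
Bags: B1 = {1, 2, 7}  B2 = {1, 2, 3}  B3 = {1, 2, 5}  B4 = {1, 2, 6}  B5 = {1, 3, 8}  B6 = {1, 2, 4}
Tree: B1–B2, B1–B3, B1–B4, B2–B5, B4–B6

Every bag has size at most 3, so the width is 3 − 1 = 2 and tw(G) ≤ 2. On the other hand G contains the 3-clique {1, 3, 8}. A clique must lie in a single bag of any decomposition, so no decomposition can have width below 2. The upper and lower bounds meet at 2, so that is the treewidth.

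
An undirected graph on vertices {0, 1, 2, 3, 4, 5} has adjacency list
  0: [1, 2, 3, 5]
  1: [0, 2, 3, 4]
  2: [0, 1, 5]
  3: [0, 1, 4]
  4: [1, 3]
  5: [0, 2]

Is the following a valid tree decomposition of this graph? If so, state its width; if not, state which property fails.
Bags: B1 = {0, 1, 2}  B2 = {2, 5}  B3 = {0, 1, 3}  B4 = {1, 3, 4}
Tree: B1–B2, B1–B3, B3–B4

A tree decomposition must satisfy three properties: every vertex lies in some bag; for every edge, both endpoints lie together in some bag; and for every vertex, the bags containing it form a connected subtree. Here edge (0,5) lies in no bag, so the decomposition is invalid.

No — edge (0,5) lies in no bag.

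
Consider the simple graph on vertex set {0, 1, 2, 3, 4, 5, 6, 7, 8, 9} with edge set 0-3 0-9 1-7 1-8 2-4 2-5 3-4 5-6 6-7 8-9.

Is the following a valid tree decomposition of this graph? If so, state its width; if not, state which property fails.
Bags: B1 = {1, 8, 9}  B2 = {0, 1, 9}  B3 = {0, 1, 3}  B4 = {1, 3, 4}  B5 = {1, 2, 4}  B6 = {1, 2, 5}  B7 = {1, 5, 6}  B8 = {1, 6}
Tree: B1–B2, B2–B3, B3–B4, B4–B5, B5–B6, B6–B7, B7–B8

A tree decomposition must satisfy three properties: every vertex lies in some bag; for every edge, both endpoints lie together in some bag; and for every vertex, the bags containing it form a connected subtree. Here vertex 7 appears in no bag, so the decomposition is invalid.

No — vertex 7 appears in no bag.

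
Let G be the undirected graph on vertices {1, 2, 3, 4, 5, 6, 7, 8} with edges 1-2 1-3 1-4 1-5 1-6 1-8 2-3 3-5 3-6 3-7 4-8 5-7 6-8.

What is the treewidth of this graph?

2

A width-2 tree decomposition is:
Bags: B1 = {1, 3, 6}  B2 = {1, 3, 5}  B3 = {3, 5, 7}  B4 = {1, 6, 8}  B5 = {1, 2, 3}  B6 = {1, 4, 8}
Tree: B1–B2, B2–B3, B1–B4, B2–B5, B4–B6
Every bag has size at most 3, so the width is 3 − 1 = 2 and tw(G) ≤ 2. For the lower bound, the 3 vertices {1, 4, 8} are pairwise adjacent, and any tree decomposition puts a clique entirely inside one bag — forcing width ≥ 2. Hence tw(G) = 2 exactly.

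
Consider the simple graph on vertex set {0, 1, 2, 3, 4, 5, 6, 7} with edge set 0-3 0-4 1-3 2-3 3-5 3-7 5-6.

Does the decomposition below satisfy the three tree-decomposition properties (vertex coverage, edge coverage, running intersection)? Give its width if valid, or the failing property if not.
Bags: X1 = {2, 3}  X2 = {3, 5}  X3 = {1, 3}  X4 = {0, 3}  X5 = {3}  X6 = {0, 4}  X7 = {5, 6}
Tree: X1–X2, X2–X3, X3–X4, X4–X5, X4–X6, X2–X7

No — vertex 7 appears in no bag.

A tree decomposition must satisfy three properties: every vertex lies in some bag; for every edge, both endpoints lie together in some bag; and for every vertex, the bags containing it form a connected subtree. Here vertex 7 appears in no bag, so the decomposition is invalid.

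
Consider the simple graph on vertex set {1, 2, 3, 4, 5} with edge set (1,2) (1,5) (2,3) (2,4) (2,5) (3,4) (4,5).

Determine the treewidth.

2

A width-2 tree decomposition is:
Bags: B1 = {1, 2, 5}  B2 = {2, 4, 5}  B3 = {2, 3, 4}
Tree: B1–B2, B2–B3
Every bag has size at most 3, so the width is 3 − 1 = 2 and tw(G) ≤ 2. On the other hand G contains the 3-clique {1, 2, 5}. A clique must lie in a single bag of any decomposition, so no decomposition can have width below 2. Hence tw(G) = 2 exactly.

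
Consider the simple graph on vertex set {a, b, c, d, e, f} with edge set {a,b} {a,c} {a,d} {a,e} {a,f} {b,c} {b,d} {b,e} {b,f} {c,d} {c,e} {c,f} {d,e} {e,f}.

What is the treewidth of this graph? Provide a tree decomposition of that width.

Every bag has size at most 5, so the width is 5 − 1 = 4 and tw(G) ≤ 4. On the other hand G contains the 5-clique {a, b, c, d, e}. A clique must lie in a single bag of any decomposition, so no decomposition can have width below 4. Hence tw(G) = 4 exactly.

Treewidth 4.
Bags: B1 = {a, b, c, d, e}  B2 = {a, b, c, e, f}
Tree: B1–B2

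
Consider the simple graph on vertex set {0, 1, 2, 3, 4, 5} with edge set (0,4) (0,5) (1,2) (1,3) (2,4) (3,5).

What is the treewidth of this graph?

2

A width-2 tree decomposition is:
Bags: B1 = {0, 3, 5}  B2 = {0, 3, 4}  B3 = {2, 3, 4}  B4 = {1, 2, 3}
Tree: B1–B2, B2–B3, B3–B4
Each bag holds 3 vertices, so the decomposition has width 2, which upper-bounds the treewidth. Since 3–5–0–4–2–1–3 is a cycle in G, G is not acyclic. Forests are exactly the graphs of treewidth ≤ 1, so tw(G) ≥ 2. Combining the bounds, tw(G) = 2.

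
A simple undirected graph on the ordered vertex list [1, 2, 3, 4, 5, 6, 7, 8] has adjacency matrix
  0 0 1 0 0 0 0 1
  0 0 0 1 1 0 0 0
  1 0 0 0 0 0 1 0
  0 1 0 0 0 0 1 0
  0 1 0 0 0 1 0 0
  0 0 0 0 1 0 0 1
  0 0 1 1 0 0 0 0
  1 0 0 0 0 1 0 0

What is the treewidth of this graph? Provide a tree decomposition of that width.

Treewidth 2.
One such decomposition:
Bags: B1 = {3, 4, 7}  B2 = {2, 3, 4}  B3 = {2, 3, 5}  B4 = {3, 5, 6}  B5 = {3, 6, 8}  B6 = {1, 3, 8}
Tree: B1–B2, B2–B3, B3–B4, B4–B5, B5–B6

The largest bag has 3 vertices, giving width 2; this decomposition certifies tw(G) ≤ 2. The edges 3–7–4–2–5–6–8–1–3 form a cycle, so G is not a tree and its treewidth is at least 2. Combining the bounds, tw(G) = 2.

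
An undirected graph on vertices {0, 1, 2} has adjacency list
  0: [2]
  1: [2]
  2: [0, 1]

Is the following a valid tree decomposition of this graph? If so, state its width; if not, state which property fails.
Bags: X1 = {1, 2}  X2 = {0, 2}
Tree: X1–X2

Checking the three conditions: (i) the bags cover all of {0, 1, 2}; (ii) for each edge, some bag contains both endpoints; (iii) the bags containing any fixed vertex form a subtree. All hold, so the decomposition is valid with width 2 − 1 = 1.

Yes; width 1.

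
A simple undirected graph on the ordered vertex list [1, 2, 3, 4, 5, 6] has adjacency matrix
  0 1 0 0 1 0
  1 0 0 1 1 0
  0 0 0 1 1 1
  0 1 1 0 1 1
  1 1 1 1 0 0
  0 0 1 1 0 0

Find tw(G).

A width-2 tree decomposition is:
Bags: B1 = {3, 4, 5}  B2 = {3, 4, 6}  B3 = {2, 4, 5}  B4 = {1, 2, 5}
Tree: B1–B2, B1–B3, B3–B4
Each bag holds 3 vertices, so the decomposition has width 2, which upper-bounds the treewidth. Conversely, {1, 2, 5} is a clique of size 3, and the vertices of any clique must share a bag in every tree decomposition; so some bag has ≥ 3 vertices and tw(G) ≥ 2. Therefore the treewidth is 2.

2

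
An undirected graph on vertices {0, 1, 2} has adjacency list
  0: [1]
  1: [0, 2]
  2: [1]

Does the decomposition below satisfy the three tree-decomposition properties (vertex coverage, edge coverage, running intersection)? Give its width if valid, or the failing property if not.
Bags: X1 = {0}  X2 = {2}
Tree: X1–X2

No — vertex 1 appears in no bag.

A tree decomposition must satisfy three properties: every vertex lies in some bag; for every edge, both endpoints lie together in some bag; and for every vertex, the bags containing it form a connected subtree. Here vertex 1 appears in no bag, so the decomposition is invalid.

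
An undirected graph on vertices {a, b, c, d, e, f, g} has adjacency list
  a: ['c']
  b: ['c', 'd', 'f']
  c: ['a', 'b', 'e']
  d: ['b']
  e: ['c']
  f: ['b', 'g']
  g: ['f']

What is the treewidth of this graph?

1

A width-1 tree decomposition is:
Bags: B1 = {b, f}  B2 = {b, c}  B3 = {a, c}  B4 = {b, d}  B5 = {f, g}  B6 = {c, e}
Tree: B1–B2, B2–B3, B2–B4, B1–B5, B2–B6
Each bag holds 2 vertices, so the decomposition has width 1, which upper-bounds the treewidth. Any graph with an edge has treewidth ≥ 1, and G has the edge f–b. The upper and lower bounds meet at 1, so that is the treewidth.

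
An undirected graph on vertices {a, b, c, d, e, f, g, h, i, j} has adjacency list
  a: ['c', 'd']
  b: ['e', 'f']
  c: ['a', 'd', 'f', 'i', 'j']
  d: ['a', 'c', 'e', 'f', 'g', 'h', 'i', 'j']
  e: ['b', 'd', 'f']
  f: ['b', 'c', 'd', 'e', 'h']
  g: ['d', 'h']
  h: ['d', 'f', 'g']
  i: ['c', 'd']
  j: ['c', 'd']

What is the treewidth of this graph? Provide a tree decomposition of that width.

The largest bag has 3 vertices, giving width 2; this decomposition certifies tw(G) ≤ 2. For the lower bound, the 3 vertices {d, g, h} are pairwise adjacent, and any tree decomposition puts a clique entirely inside one bag — forcing width ≥ 2. Combining the bounds, tw(G) = 2.

Treewidth 2.
One optimal decomposition is:
Bags: B1 = {d, e, f}  B2 = {d, f, h}  B3 = {c, d, f}  B4 = {c, d, j}  B5 = {a, c, d}  B6 = {c, d, i}  B7 = {d, g, h}  B8 = {b, e, f}
Tree: B1–B2, B2–B3, B3–B4, B3–B5, B4–B6, B2–B7, B1–B8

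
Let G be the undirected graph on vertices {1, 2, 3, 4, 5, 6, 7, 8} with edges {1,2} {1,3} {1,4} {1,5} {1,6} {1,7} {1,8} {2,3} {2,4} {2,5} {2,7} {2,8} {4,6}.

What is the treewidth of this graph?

2

A width-2 tree decomposition is:
Bags: B1 = {1, 4, 6}  B2 = {1, 2, 4}  B3 = {1, 2, 3}  B4 = {1, 2, 5}  B5 = {1, 2, 8}  B6 = {1, 2, 7}
Tree: B1–B2, B2–B3, B3–B4, B2–B5, B5–B6
The largest bag has 3 vertices, giving width 2; this decomposition certifies tw(G) ≤ 2. For the lower bound, the 3 vertices {1, 2, 3} are pairwise adjacent, and any tree decomposition puts a clique entirely inside one bag — forcing width ≥ 2. Therefore the treewidth is 2.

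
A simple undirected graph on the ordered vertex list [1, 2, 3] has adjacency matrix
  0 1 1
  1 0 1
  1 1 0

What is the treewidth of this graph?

2

A width-2 tree decomposition is:
Bags: B1 = {1, 2, 3}
Tree: (single bag)
A single bag containing all 3 vertices is trivially a valid decomposition of width 2. Conversely, {1, 2, 3} is a clique of size 3, and the vertices of any clique must share a bag in every tree decomposition; so some bag has ≥ 3 vertices and tw(G) ≥ 2. Therefore the treewidth is 2.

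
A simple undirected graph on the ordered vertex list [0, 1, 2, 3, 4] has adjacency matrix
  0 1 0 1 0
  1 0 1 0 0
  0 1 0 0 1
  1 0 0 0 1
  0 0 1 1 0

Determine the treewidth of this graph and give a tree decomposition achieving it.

Treewidth 2.
One such decomposition:
Bags: B1 = {0, 1, 3}  B2 = {1, 3, 4}  B3 = {1, 2, 4}
Tree: B1–B2, B2–B3

The largest bag has 3 vertices, giving width 2; this decomposition certifies tw(G) ≤ 2. For the lower bound, G contains the cycle 1–0–3–4–2–1, so G is not a forest; only forests have treewidth ≤ 1, hence tw(G) ≥ 2. The upper and lower bounds meet at 2, so that is the treewidth.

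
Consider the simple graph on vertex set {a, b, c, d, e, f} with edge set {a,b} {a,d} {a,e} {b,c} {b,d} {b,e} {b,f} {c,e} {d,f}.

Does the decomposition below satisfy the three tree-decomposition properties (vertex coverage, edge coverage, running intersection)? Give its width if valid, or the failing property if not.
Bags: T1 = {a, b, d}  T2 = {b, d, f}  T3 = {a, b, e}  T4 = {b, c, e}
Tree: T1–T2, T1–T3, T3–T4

Yes; width 2.

Every vertex of G appears in some bag (union = {a, b, c, d, e, f}); every edge is covered by a bag; and for each vertex v the set of bags containing v is connected in the bag tree. The decomposition is therefore valid. The largest bag has 3 vertices, so the width is 2.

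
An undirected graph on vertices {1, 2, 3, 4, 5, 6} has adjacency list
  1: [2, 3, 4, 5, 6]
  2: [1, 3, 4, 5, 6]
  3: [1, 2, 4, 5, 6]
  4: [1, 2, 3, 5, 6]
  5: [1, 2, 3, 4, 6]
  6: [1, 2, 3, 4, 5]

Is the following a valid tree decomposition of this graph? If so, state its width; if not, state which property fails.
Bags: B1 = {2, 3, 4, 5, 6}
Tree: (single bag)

No — vertex 1 appears in no bag.

A tree decomposition must satisfy three properties: every vertex lies in some bag; for every edge, both endpoints lie together in some bag; and for every vertex, the bags containing it form a connected subtree. Here vertex 1 appears in no bag, so the decomposition is invalid.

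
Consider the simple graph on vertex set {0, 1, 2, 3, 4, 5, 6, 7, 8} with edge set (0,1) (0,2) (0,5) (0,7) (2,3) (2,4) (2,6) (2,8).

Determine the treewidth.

1

A width-1 tree decomposition is:
Bags: B1 = {0, 2}  B2 = {2, 4}  B3 = {2, 6}  B4 = {0, 7}  B5 = {0, 1}  B6 = {2, 3}  B7 = {0, 5}  B8 = {2, 8}
Tree: B1–B2, B2–B3, B1–B4, B1–B5, B3–B6, B1–B7, B6–B8
The largest bag has 2 vertices, giving width 1; this decomposition certifies tw(G) ≤ 1. Since G has at least one edge (e.g. 2–0), it is not an edgeless graph, so tw(G) ≥ 1. Hence tw(G) = 1 exactly.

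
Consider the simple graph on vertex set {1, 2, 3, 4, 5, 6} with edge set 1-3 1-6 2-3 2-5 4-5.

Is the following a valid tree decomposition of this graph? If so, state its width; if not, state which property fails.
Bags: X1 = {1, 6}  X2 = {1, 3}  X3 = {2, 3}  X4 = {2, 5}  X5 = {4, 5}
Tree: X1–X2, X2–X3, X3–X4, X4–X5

Vertex coverage: the bags together contain {1, 2, 3, 4, 5, 6}, the full vertex set. Edge coverage: each edge of G has both endpoints in at least one bag. Running intersection: for every vertex, the bags containing it form a connected subtree. All three properties hold, so this is a valid tree decomposition of width max|bag| − 1 = 1, and hence tw(G) ≤ 1.

Yes; width 1.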